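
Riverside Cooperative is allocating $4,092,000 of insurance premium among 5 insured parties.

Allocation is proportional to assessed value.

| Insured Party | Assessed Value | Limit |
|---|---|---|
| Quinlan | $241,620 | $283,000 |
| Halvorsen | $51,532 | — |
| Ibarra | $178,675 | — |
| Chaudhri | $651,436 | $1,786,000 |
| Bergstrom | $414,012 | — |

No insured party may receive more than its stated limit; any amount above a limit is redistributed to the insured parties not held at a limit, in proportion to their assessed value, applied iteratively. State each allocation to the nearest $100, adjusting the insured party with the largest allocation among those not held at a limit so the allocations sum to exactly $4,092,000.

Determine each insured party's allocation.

Quinlan: $283,000 · Halvorsen: $161,800 · Ibarra: $561,100 · Chaudhri: $1,786,000 · Bergstrom: $1,300,100

Combined assessed value = 1,537,275.
Proportional shares (ignoring caps): Quinlan 643,156.91; Halvorsen 137,170.61; Ibarra 475,606.58; Chaudhri 1,734,026.84; Bergstrom 1,102,039.07.
Cap binds for Quinlan ($283,000); balance $3,809,000 reallocated over remaining assessed value 1,295,655.
Cap binds for Chaudhri ($1,786,000); balance $2,023,000 reallocated over remaining assessed value 644,219.
Shares after redistribution: Halvorsen 161,822.67 → $161,800; Ibarra 561,081.75 → $561,100; Bergstrom 1,300,095.58 → $1,300,100.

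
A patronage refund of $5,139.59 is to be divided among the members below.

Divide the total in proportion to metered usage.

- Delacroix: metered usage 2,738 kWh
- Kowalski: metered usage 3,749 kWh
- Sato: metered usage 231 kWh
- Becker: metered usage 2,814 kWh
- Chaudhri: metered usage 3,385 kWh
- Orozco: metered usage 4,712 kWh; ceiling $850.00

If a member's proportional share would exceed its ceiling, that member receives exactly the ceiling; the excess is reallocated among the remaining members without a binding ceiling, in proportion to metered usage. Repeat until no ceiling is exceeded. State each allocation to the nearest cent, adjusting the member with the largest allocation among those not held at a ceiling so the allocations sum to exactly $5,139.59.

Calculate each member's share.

Total metered usage = 17,629.
Unconstrained shares: Delacroix 798.2414; Kowalski 1,092.9901; Sato 67.3462; Becker 820.3986; Chaudhri 986.8689; Orozco 1,373.7449.
Capped: Orozco ($850.00); balance $4,289.59 reallocated over remaining metered usage 12,917.
Remaining shares: Delacroix 909.2589 → $909.26; Kowalski 1,245.0006 → $1,245.00; Sato 76.7125 → $76.71; Becker 934.4977 → $934.50; Chaudhri 1,124.1203 → $1,124.12.

Delacroix: $909.26 · Kowalski: $1,245.00 · Sato: $76.71 · Becker: $934.50 · Chaudhri: $1,124.12 · Orozco: $850.00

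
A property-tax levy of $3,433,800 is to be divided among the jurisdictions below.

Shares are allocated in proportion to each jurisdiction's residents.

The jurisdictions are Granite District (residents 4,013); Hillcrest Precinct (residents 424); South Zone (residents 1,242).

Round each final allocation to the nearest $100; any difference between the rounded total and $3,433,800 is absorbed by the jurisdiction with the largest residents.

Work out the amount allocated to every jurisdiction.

Granite District: $2,426,400 · Hillcrest Precinct: $256,400 · South Zone: $751,000

Residents total: 5,679.
Unrounded shares: Granite District 4,013/5,679 × $3,433,800 = 2,426,455.26; Hillcrest Precinct 424/5,679 × $3,433,800 = 256,371.05; South Zone 1,242/5,679 × $3,433,800 = 750,973.69.
After rounding ($100): Granite District $2,426,500; Hillcrest Precinct $256,400; South Zone $751,000. Sum = $3,433,900.
Difference $3,433,800 − $3,433,900 = −$100 applied to largest residents (Granite District): Granite District becomes $2,426,400.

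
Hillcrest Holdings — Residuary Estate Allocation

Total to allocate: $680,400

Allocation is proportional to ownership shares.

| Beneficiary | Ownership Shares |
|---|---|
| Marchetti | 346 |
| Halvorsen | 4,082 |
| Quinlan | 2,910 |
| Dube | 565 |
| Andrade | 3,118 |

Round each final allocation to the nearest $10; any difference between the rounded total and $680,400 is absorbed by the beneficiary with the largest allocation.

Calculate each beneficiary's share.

Marchetti: $21,360 · Halvorsen: $252,020 · Quinlan: $179,650 · Dube: $34,880 · Andrade: $192,490

Ownership shares total: 11,021.
Raw shares: Marchetti 346/11,021 × $680,400 = 21,360.89; Halvorsen 4,082/11,021 × $680,400 = 252,009.15; Quinlan 2,910/11,021 × $680,400 = 179,653.75; Dube 565/11,021 × $680,400 = 34,881.23; Andrade 3,118/11,021 × $680,400 = 192,494.98.
At nearest $10: Marchetti $21,360; Halvorsen $252,010; Quinlan $179,650; Dube $34,880; Andrade $192,490. Sum = $680,390.
Difference $680,400 − $680,390 = +$10 applied to largest allocation (Halvorsen): Halvorsen becomes $252,020.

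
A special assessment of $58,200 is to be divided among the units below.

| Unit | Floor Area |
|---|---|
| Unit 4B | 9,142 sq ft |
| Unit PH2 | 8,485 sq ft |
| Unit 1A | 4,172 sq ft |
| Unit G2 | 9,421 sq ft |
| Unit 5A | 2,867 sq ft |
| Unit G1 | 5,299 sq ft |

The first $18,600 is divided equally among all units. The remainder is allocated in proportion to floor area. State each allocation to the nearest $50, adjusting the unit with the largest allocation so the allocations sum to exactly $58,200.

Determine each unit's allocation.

$18,600 shared equally gives $3,100 per unit.
Remainder $39,600 by floor area (total 39,386): Unit 4B 9,191.67 → $9,200; Unit PH2 8,531.10 → $8,550; Unit 1A 4,194.67 → $4,200; Unit G2 9,472.19 → $9,450; Unit 5A 2,882.58 → $2,900; Unit G1 5,327.79 → $5,350.
Rounding difference −$50 on remainder applied to Unit G2.
Totals: Unit 4B $3,100 + $9,200 = $12,300; Unit PH2 $3,100 + $8,550 = $11,650; Unit 1A $3,100 + $4,200 = $7,300; Unit G2 $3,100 + $9,400 = $12,500; Unit 5A $3,100 + $2,900 = $6,000; Unit G1 $3,100 + $5,350 = $8,450.

Unit 4B: $12,300; Unit PH2: $11,650; Unit 1A: $7,300; Unit G2: $12,500; Unit 5A: $6,000; Unit G1: $8,450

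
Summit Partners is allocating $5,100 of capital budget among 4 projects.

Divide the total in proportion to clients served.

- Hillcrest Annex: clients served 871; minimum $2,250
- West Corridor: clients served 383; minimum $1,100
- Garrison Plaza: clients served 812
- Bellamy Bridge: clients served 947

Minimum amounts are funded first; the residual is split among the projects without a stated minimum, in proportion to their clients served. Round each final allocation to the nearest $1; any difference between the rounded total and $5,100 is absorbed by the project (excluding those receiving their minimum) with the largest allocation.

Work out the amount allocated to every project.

Guaranteed amounts: Hillcrest Annex $2,250; West Corridor $1,100. Balance $1,750.
Balance split over remaining clients served 1,759: Garrison Plaza 807.85 → $808; Bellamy Bridge 942.15 → $942.

Hillcrest Annex: $2,250 | West Corridor: $1,100 | Garrison Plaza: $808 | Bellamy Bridge: $942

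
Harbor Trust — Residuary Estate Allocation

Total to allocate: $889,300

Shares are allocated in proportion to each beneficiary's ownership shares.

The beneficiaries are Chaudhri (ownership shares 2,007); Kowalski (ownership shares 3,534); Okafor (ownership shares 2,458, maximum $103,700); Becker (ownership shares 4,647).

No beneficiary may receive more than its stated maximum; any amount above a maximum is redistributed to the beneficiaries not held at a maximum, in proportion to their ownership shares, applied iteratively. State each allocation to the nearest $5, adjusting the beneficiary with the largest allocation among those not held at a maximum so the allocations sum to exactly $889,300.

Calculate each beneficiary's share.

Chaudhri: $154,760; Kowalski: $272,510; Okafor: $103,700; Becker: $358,330

Combined ownership shares = 12,646.
Unconstrained shares: Chaudhri 141,137.52; Kowalski 248,520.18; Okafor 172,853.03; Becker 326,789.27.
Cap binds for Okafor ($103,700); remaining pool $785,600 reallocated over remaining ownership shares 10,188.
Remaining shares: Chaudhri 154,760.42 → $154,760; Kowalski 272,507.89 → $272,510; Becker 358,331.68 → $358,330.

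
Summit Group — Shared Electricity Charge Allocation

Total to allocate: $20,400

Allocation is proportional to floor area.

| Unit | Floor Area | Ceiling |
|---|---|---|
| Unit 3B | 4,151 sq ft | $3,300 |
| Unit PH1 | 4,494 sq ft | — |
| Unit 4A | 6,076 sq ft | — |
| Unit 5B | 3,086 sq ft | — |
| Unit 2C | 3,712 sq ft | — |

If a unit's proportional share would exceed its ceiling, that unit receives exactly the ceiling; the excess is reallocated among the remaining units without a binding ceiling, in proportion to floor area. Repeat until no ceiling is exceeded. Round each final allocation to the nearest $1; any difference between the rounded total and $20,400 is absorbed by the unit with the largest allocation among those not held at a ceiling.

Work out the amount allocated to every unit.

Sum of floor area: 21,519.
Pro-rata shares before constraints: Unit 3B 3,935.15; Unit PH1 4,260.31; Unit 4A 5,760.04; Unit 5B 2,925.53; Unit 2C 3,518.97.
Held at cap: Unit 3B ($3,300); remaining pool $17,100 reallocated over remaining floor area 17,368.
Redistributed shares: Unit PH1 4,424.65 → $4,425; Unit 4A 5,982.24 → $5,982; Unit 5B 3,038.38 → $3,038; Unit 2C 3,654.72 → $3,655.

Unit 3B: $3,300 · Unit PH1: $4,425 · Unit 4A: $5,982 · Unit 5B: $3,038 · Unit 2C: $3,655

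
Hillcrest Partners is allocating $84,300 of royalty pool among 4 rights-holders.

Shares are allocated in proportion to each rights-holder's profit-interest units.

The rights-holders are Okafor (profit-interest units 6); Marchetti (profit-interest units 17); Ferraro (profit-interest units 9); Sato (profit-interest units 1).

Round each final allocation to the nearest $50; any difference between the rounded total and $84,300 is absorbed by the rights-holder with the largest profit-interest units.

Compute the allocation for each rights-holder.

Okafor: $15,350 | Marchetti: $43,400 | Ferraro: $23,000 | Sato: $2,550

Combined profit-interest units = 33.
Unrounded shares: Okafor 6/33 × $84,300 = 15,327.27; Marchetti 17/33 × $84,300 = 43,427.27; Ferraro 9/33 × $84,300 = 22,990.91; Sato 1/33 × $84,300 = 2,554.55.
At nearest $50: Okafor $15,350; Marchetti $43,450; Ferraro $23,000; Sato $2,550. Sum = $84,350.
Difference $84,300 − $84,350 = −$50 applied to largest profit-interest units (Marchetti): Marchetti becomes $43,400.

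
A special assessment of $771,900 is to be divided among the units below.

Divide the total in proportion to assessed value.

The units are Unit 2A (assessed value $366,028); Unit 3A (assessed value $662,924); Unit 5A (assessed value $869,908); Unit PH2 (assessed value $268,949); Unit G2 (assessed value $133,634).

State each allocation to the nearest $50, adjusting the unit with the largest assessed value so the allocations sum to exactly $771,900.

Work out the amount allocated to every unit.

Total assessed value = 366,028 + 662,924 + 869,908 + 268,949 + 133,634 = 2,301,443.
Raw shares: Unit 2A 122,765.16; Unit 3A 222,343.56; Unit 5A 291,765.64; Unit PH2 90,205.03; Unit G2 44,820.61.
After rounding ($50): Unit 2A $122,750; Unit 3A $222,350; Unit 5A $291,750; Unit PH2 $90,200; Unit G2 $44,800. Sum = $771,850.
Difference $771,900 − $771,850 = +$50 applied to largest assessed value (Unit 5A): Unit 5A becomes $291,800.

Unit 2A: $122,750 | Unit 3A: $222,350 | Unit 5A: $291,800 | Unit PH2: $90,200 | Unit G2: $44,800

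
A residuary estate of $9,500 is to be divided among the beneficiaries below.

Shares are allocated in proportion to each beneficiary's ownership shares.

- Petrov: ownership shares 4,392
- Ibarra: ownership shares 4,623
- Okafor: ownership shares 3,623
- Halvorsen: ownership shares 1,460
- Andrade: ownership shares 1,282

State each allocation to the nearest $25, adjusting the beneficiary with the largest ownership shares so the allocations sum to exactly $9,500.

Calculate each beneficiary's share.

Sum of ownership shares: 15,380.
Raw shares: Petrov 4,392/15,380 × $9,500 = 2,712.87; Ibarra 4,623/15,380 × $9,500 = 2,855.56; Okafor 3,623/15,380 × $9,500 = 2,237.87; Halvorsen 1,460/15,380 × $9,500 = 901.82; Andrade 1,282/15,380 × $9,500 = 791.87.
At nearest $25: Petrov $2,725; Ibarra $2,850; Okafor $2,250; Halvorsen $900; Andrade $800. Sum = $9,525.
Difference $9,500 − $9,525 = −$25 applied to largest ownership shares (Ibarra): Ibarra becomes $2,825.

Petrov: $2,725 · Ibarra: $2,825 · Okafor: $2,250 · Halvorsen: $900 · Andrade: $800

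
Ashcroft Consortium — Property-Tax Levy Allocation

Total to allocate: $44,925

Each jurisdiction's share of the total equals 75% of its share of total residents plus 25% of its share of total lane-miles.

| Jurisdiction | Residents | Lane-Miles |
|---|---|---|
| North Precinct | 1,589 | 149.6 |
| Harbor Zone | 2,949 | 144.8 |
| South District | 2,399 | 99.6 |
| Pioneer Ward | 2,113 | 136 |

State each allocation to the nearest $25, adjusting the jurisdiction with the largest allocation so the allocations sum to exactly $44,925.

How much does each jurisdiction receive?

Residents total 9,050; lane-miles total 530.
Combined weights (75% residents + 25% lane-miles): North Precinct 0.2023; Harbor Zone 0.3127; South District 0.2458; Pioneer Ward 0.2393.
Proportional shares: North Precinct 9,086.13; Harbor Zone 14,047.78; South District 11,042.26; Pioneer Ward 10,748.82.
Rounded to nearest $25: North Precinct $9,075; Harbor Zone $14,050; South District $11,050; Pioneer Ward $10,750. Sum = $44,925.
Rounded total matches; no reconciliation needed.

North Precinct: $9,075 · Harbor Zone: $14,050 · South District: $11,050 · Pioneer Ward: $10,750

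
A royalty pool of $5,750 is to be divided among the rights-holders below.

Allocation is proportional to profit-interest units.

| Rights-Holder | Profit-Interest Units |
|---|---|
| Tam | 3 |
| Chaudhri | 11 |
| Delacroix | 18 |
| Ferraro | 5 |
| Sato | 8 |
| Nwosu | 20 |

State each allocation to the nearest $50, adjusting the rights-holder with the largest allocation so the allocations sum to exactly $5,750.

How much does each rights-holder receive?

Tam: $250; Chaudhri: $950; Delacroix: $1,600; Ferraro: $450; Sato: $700; Nwosu: $1,800

Combined profit-interest units = 65.
Proportional shares: Tam 3/65 × $5,750 = 265.38; Chaudhri 11/65 × $5,750 = 973.08; Delacroix 18/65 × $5,750 = 1,592.31; Ferraro 5/65 × $5,750 = 442.31; Sato 8/65 × $5,750 = 707.69; Nwosu 20/65 × $5,750 = 1,769.23.
After rounding ($50): Tam $250; Chaudhri $950; Delacroix $1,600; Ferraro $450; Sato $700; Nwosu $1,750. Sum = $5,700.
Difference $5,750 − $5,700 = +$50 applied to largest allocation (Nwosu): Nwosu becomes $1,800.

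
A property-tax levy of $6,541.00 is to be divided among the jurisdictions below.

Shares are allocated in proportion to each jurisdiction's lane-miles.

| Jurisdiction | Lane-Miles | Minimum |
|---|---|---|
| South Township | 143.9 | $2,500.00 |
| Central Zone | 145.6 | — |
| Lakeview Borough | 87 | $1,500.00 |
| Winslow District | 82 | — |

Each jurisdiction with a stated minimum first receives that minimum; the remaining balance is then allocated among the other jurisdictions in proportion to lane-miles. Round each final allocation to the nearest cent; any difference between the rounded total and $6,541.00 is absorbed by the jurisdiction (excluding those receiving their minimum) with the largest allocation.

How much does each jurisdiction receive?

Guaranteed amounts: South Township $2,500.00; Lakeview Borough $1,500.00. Residual $2,541.00.
Residual split over remaining lane-miles 227.6: Central Zone 1,625.5255 → $1,625.53; Winslow District 915.4745 → $915.47.

South Township: $2,500.00; Central Zone: $1,625.53; Lakeview Borough: $1,500.00; Winslow District: $915.47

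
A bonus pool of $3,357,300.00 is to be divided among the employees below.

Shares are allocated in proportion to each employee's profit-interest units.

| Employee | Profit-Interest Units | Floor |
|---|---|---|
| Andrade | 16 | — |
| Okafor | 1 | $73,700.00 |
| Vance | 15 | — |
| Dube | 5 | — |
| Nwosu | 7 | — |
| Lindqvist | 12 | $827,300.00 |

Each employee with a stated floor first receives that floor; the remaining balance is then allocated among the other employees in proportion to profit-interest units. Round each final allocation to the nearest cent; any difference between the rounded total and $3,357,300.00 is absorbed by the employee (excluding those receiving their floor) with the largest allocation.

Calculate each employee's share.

Fund the minimums — Okafor $73,700.00; Lindqvist $827,300.00. Residual $2,456,300.00.
Residual split over remaining profit-interest units 43: Andrade 913,972.0930 → $913,972.09; Vance 856,848.8372 → $856,848.84; Dube 285,616.2791 → $285,616.28; Nwosu 399,862.7907 → $399,862.79.

Andrade: $913,972.09 · Okafor: $73,700.00 · Vance: $856,848.84 · Dube: $285,616.28 · Nwosu: $399,862.79 · Lindqvist: $827,300.00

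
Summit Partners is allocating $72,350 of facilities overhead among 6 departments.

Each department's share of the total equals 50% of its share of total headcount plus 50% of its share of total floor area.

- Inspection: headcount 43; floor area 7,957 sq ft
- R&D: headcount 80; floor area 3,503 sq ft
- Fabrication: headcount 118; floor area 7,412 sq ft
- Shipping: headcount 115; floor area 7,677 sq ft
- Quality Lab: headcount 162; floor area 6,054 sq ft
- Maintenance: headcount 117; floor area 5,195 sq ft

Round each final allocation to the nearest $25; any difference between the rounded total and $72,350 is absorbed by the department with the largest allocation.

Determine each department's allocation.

Headcount total 635; floor area total 37,798.
Composite weights (50% headcount + 50% floor area): Inspection 0.1391; R&D 0.1093; Fabrication 0.1910; Shipping 0.1921; Quality Lab 0.2076; Maintenance 0.1608.
Proportional shares: Inspection 10,064.98; R&D 7,910.07; Fabrication 13,816.02; Shipping 13,898.74; Quality Lab 15,022.95; Maintenance 11,637.25.
Rounded to nearest $25: Inspection $10,075; R&D $7,900; Fabrication $13,825; Shipping $13,900; Quality Lab $15,025; Maintenance $11,625. Sum = $72,350.
Sum already equals the total — no adjustment.

Inspection: $10,075 | R&D: $7,900 | Fabrication: $13,825 | Shipping: $13,900 | Quality Lab: $15,025 | Maintenance: $11,625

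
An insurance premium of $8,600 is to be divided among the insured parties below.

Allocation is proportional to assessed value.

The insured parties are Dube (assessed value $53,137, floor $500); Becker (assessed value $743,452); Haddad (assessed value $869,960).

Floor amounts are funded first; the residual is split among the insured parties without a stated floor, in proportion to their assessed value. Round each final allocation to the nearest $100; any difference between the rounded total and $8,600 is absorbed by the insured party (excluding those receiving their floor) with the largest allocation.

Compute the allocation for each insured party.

Minimums first: Dube $500. Remaining pool $8,100.
Remaining pool split over remaining assessed value 1,613,412: Becker 3,732.44 → $3,700; Haddad 4,367.56 → $4,400.

Dube: $500 · Becker: $3,700 · Haddad: $4,400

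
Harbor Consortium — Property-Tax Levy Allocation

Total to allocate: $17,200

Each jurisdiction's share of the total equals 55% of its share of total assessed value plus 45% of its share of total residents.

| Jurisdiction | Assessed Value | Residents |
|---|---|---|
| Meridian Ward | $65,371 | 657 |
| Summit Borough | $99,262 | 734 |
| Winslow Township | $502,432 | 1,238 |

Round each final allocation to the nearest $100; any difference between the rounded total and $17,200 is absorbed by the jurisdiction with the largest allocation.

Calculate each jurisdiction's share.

Meridian Ward: $2,900 · Summit Borough: $3,600 · Winslow Township: $10,700

Totals — assessed value 667,065, residents 2,629.
Composite weights (55% assessed value + 45% residents): Meridian Ward 0.1664; Summit Borough 0.2075; Winslow Township 0.6262.
Proportional shares: Meridian Ward 2,861.32; Summit Borough 3,568.65; Winslow Township 10,770.03.
After rounding ($100): Meridian Ward $2,900; Summit Borough $3,600; Winslow Township $10,800. Sum = $17,300.
Difference $17,200 − $17,300 = −$100 applied to largest allocation (Winslow Township): Winslow Township becomes $10,700.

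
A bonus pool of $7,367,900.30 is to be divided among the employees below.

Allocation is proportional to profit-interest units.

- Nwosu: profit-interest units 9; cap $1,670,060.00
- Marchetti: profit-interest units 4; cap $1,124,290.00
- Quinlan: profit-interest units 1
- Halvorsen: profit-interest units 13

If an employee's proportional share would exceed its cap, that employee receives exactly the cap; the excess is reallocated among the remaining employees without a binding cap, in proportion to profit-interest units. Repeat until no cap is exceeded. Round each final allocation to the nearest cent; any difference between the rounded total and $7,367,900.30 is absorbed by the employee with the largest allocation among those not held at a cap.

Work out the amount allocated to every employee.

Nwosu: $1,670,060.00; Marchetti: $1,124,290.00; Quinlan: $326,682.16; Halvorsen: $4,246,868.14

Combined profit-interest units = 27.
Proportional shares (ignoring caps): Nwosu 2,455,966.7667; Marchetti 1,091,540.7852; Quinlan 272,885.1963; Halvorsen 3,547,507.5519.
Capped: Nwosu ($1,670,060.00); remaining pool $5,697,840.30 reallocated over remaining profit-interest units 18.
Capped: Marchetti ($1,124,290.00); remaining pool $4,573,550.30 reallocated over remaining profit-interest units 14.
Redistributed shares: Quinlan 326,682.1643 → $326,682.16; Halvorsen 4,246,868.1357 → $4,246,868.14.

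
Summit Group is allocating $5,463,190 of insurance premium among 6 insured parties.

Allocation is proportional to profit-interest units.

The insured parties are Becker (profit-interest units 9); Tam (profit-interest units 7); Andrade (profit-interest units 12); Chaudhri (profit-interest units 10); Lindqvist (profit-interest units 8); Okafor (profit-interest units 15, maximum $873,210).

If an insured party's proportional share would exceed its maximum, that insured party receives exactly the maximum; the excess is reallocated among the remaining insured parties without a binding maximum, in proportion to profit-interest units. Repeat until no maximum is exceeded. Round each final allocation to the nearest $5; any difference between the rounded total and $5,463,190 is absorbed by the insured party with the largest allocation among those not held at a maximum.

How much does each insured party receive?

Sum of profit-interest units: 61.
Proportional shares (ignoring caps): Becker 806,044.43; Tam 626,923.44; Andrade 1,074,725.90; Chaudhri 895,604.92; Lindqvist 716,483.93; Okafor 1,343,407.38.
Cap binds for Okafor ($873,210); residual $4,589,980 reallocated over remaining profit-interest units 46.
Remaining shares: Becker 898,039.57 → $898,040; Tam 698,475.22 → $698,475; Andrade 1,197,386.09 → $1,197,385; Chaudhri 997,821.74 → $997,820; Lindqvist 798,257.39 → $798,255.
Rounding difference +$5 applied to Andrade → $1,197,390.

Becker: $898,040; Tam: $698,475; Andrade: $1,197,390; Chaudhri: $997,820; Lindqvist: $798,255; Okafor: $873,210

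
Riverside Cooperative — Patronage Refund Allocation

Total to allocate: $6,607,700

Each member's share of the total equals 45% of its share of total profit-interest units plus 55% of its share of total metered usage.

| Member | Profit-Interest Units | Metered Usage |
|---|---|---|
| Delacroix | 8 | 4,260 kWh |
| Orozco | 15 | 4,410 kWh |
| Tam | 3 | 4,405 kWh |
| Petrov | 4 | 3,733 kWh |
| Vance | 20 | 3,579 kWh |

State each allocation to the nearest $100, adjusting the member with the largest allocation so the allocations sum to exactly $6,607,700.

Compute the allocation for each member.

Profit-interest units total 50; metered usage total 20,387.
Blended shares (45% profit-interest units + 55% metered usage): Delacroix 0.1869; Orozco 0.2540; Tam 0.1458; Petrov 0.1367; Vance 0.2766.
Raw shares: Delacroix 1,235,152.11; Orozco 1,678,176.57; Tam 963,653.65; Petrov 903,330.64; Vance 1,827,387.03.
At nearest $100: Delacroix $1,235,200; Orozco $1,678,200; Tam $963,700; Petrov $903,300; Vance $1,827,400. Sum = $6,607,800.
Difference $6,607,700 − $6,607,800 = −$100 applied to largest allocation (Vance): Vance becomes $1,827,300.

Delacroix: $1,235,200 | Orozco: $1,678,200 | Tam: $963,700 | Petrov: $903,300 | Vance: $1,827,300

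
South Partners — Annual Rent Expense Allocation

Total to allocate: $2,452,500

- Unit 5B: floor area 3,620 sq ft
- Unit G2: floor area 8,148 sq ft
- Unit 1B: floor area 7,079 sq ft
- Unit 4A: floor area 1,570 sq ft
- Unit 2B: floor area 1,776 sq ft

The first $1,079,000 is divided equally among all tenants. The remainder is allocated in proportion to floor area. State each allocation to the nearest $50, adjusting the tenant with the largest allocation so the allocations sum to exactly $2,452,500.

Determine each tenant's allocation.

First tranche $1,079,000 split equally: $215,800 each.
Remainder $1,373,500 by floor area (total 22,193): Unit 5B 224,037.76 → $224,050; Unit G2 504,270.63 → $504,250; Unit 1B 438,111.41 → $438,100; Unit 4A 97,165.55 → $97,150; Unit 2B 109,914.66 → $109,900.
Rounding difference +$50 on remainder applied to Unit G2.
Totals: Unit 5B $215,800 + $224,050 = $439,850; Unit G2 $215,800 + $504,300 = $720,100; Unit 1B $215,800 + $438,100 = $653,900; Unit 4A $215,800 + $97,150 = $312,950; Unit 2B $215,800 + $109,900 = $325,700.

Unit 5B: $439,850 · Unit G2: $720,100 · Unit 1B: $653,900 · Unit 4A: $312,950 · Unit 2B: $325,700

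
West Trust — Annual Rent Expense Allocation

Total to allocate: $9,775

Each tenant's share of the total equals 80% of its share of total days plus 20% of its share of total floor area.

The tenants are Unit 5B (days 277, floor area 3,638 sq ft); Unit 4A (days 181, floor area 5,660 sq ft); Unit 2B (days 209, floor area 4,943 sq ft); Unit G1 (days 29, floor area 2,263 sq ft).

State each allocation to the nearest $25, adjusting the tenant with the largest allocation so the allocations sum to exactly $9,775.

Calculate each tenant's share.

Unit 5B: $3,550; Unit 4A: $2,700; Unit 2B: $2,925; Unit G1: $600

Totals — days 696, floor area 16,504.
Composite weights (80% days + 20% floor area): Unit 5B 0.3625; Unit 4A 0.2766; Unit 2B 0.3001; Unit G1 0.0608.
Pro-rata amounts: Unit 5B 3,543.21; Unit 4A 2,704.11; Unit 2B 2,933.78; Unit G1 593.90.
After rounding ($25): Unit 5B $3,550; Unit 4A $2,700; Unit 2B $2,925; Unit G1 $600. Sum = $9,775.
No rounding difference to absorb.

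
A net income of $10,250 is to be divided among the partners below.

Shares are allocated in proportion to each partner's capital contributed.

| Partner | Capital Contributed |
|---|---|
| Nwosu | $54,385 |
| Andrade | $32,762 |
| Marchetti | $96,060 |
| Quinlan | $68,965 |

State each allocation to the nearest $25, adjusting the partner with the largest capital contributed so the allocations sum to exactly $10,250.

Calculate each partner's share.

Combined capital contributed = 252,172.
Unrounded shares: Nwosu 54,385/252,172 × $10,250 = 2,210.58; Andrade 32,762/252,172 × $10,250 = 1,331.67; Marchetti 96,060/252,172 × $10,250 = 3,904.54; Quinlan 68,965/252,172 × $10,250 = 2,803.21.
Rounded to nearest $25: Nwosu $2,200; Andrade $1,325; Marchetti $3,900; Quinlan $2,800. Sum = $10,225.
Difference $10,250 − $10,225 = +$25 applied to largest capital contributed (Marchetti): Marchetti becomes $3,925.

Nwosu: $2,200; Andrade: $1,325; Marchetti: $3,925; Quinlan: $2,800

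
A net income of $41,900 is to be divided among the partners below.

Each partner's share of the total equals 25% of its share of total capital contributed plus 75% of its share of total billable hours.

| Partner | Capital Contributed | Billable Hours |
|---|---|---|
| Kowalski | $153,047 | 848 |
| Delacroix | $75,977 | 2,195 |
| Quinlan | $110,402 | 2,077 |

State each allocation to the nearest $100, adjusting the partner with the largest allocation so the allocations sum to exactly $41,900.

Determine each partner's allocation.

Kowalski: $9,900; Delacroix: $15,800; Quinlan: $16,200

Totals — capital contributed 339,426, billable hours 5,120.
Blended shares (25% capital contributed + 75% billable hours): Kowalski 0.2369; Delacroix 0.3775; Quinlan 0.3856.
Raw shares: Kowalski 9,927.94; Delacroix 15,816.96; Quinlan 16,155.10.
After rounding ($100): Kowalski $9,900; Delacroix $15,800; Quinlan $16,200. Sum = $41,900.
Rounded total matches; no reconciliation needed.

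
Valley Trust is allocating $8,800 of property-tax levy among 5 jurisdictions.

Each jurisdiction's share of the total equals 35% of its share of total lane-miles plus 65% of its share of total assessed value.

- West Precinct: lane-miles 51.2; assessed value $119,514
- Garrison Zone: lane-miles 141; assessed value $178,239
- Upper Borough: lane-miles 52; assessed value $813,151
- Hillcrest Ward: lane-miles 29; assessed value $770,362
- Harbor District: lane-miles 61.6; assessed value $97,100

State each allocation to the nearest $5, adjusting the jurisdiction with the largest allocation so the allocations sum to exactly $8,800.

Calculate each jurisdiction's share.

West Precinct: $815; Garrison Zone: $1,810; Upper Borough: $2,835; Hillcrest Ward: $2,495; Harbor District: $845

Lane-miles total 334.8; assessed value total 1,978,366.
Composite weights (35% lane-miles + 65% assessed value): West Precinct 0.0928; Garrison Zone 0.2060; Upper Borough 0.3215; Hillcrest Ward 0.2834; Harbor District 0.0963.
Pro-rata amounts: West Precinct 816.56; Garrison Zone 1,812.47; Upper Borough 2,829.42; Hillcrest Ward 2,494.11; Harbor District 847.43.
At nearest $5: West Precinct $815; Garrison Zone $1,810; Upper Borough $2,830; Hillcrest Ward $2,495; Harbor District $845. Sum = $8,795.
Difference $8,800 − $8,795 = +$5 applied to largest allocation (Upper Borough): Upper Borough becomes $2,835.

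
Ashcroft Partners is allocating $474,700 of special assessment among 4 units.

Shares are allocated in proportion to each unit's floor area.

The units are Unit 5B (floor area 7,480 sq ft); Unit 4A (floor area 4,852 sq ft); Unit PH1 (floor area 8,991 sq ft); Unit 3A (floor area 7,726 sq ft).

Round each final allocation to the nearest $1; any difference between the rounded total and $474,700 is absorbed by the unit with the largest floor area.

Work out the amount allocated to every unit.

Sum of floor area: 29,049.
Unrounded shares: Unit 5B 7,480/29,049 × $474,700 = 122,233.33; Unit 4A 4,852/29,049 × $474,700 = 79,288.25; Unit PH1 8,991/29,049 × $474,700 = 146,925.12; Unit 3A 7,726/29,049 × $474,700 = 126,253.30.
After rounding ($1): Unit 5B $122,233; Unit 4A $79,288; Unit PH1 $146,925; Unit 3A $126,253. Sum = $474,699.
Difference $474,700 − $474,699 = +$1 applied to largest floor area (Unit PH1): Unit PH1 becomes $146,926.

Unit 5B: $122,233 · Unit 4A: $79,288 · Unit PH1: $146,926 · Unit 3A: $126,253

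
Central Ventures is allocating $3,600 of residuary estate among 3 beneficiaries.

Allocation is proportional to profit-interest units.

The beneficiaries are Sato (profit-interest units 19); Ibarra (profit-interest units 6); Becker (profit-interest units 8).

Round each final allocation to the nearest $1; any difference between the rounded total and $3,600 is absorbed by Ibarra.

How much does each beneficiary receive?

Sato: $2,073 · Ibarra: $654 · Becker: $873

Total profit-interest units = 33.
Unrounded shares: Sato 19/33 × $3,600 = 2,072.73; Ibarra 6/33 × $3,600 = 654.55; Becker 8/33 × $3,600 = 872.73.
At nearest $1: Sato $2,073; Ibarra $655; Becker $873. Sum = $3,601.
Difference $3,600 − $3,601 = −$1 applied to Ibarra: Ibarra becomes $654.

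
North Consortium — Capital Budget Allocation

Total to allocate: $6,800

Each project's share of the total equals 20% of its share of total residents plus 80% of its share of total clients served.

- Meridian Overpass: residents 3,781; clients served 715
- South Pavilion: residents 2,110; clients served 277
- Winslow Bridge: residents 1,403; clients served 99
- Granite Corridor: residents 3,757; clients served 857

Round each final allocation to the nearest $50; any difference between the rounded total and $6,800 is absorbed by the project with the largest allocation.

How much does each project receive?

Residents total 11,051; clients served total 1,948.
Composite weights (20% residents + 80% clients served): Meridian Overpass 0.3621; South Pavilion 0.1519; Winslow Bridge 0.0660; Granite Corridor 0.4199.
Unrounded shares: Meridian Overpass 2,462.03; South Pavilion 1,033.22; Winslow Bridge 449.13; Granite Corridor 2,855.62.
Rounded to nearest $50: Meridian Overpass $2,450; South Pavilion $1,050; Winslow Bridge $450; Granite Corridor $2,850. Sum = $6,800.
Rounded total matches; no reconciliation needed.

Meridian Overpass: $2,450; South Pavilion: $1,050; Winslow Bridge: $450; Granite Corridor: $2,850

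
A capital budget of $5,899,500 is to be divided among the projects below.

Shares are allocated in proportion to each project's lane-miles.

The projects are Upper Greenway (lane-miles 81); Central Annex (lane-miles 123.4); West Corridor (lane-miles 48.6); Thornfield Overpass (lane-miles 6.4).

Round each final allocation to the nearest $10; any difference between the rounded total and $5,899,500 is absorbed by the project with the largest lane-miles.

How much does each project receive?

Upper Greenway: $1,842,170; Central Annex: $2,806,480; West Corridor: $1,105,300; Thornfield Overpass: $145,550

Total lane-miles = 259.4.
Raw shares: Upper Greenway 81/259.4 × $5,899,500 = 1,842,172.32; Central Annex 123.4/259.4 × $5,899,500 = 2,806,469.93; West Corridor 48.6/259.4 × $5,899,500 = 1,105,303.39; Thornfield Overpass 6.4/259.4 × $5,899,500 = 145,554.36.
After rounding ($10): Upper Greenway $1,842,170; Central Annex $2,806,470; West Corridor $1,105,300; Thornfield Overpass $145,550. Sum = $5,899,490.
Difference $5,899,500 − $5,899,490 = +$10 applied to largest lane-miles (Central Annex): Central Annex becomes $2,806,480.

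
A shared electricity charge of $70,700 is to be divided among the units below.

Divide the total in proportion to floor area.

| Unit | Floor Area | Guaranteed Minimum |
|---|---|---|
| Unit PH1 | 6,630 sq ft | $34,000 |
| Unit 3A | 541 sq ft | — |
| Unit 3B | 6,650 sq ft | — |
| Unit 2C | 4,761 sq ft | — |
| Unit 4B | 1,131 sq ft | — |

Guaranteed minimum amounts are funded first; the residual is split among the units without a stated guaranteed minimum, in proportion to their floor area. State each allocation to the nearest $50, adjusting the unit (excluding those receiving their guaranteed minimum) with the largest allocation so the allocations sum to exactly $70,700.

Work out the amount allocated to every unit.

Fund the minimums — Unit PH1 $34,000. Residual $36,700.
Residual split over remaining floor area 13,083: Unit 3A 1,517.60 → $1,500; Unit 3B 18,654.36 → $18,650; Unit 2C 13,355.40 → $13,350; Unit 4B 3,172.64 → $3,150.
Rounding difference +$50 applied to Unit 3B → $18,700.

Unit PH1: $34,000 · Unit 3A: $1,500 · Unit 3B: $18,700 · Unit 2C: $13,350 · Unit 4B: $3,150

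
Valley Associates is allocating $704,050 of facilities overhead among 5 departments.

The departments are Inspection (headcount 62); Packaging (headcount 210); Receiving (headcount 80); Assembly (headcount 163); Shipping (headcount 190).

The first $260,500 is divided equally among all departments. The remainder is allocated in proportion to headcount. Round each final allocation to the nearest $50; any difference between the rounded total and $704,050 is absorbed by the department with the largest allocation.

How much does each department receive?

$260,500 shared equally gives $52,100 per department.
Remainder $443,550 by headcount (total 705): Inspection 39,007.23 → $39,000; Packaging 132,121.28 → $132,100; Receiving 50,331.91 → $50,350; Assembly 102,551.28 → $102,550; Shipping 119,538.30 → $119,550.
Totals: Inspection $52,100 + $39,000 = $91,100; Packaging $52,100 + $132,100 = $184,200; Receiving $52,100 + $50,350 = $102,450; Assembly $52,100 + $102,550 = $154,650; Shipping $52,100 + $119,550 = $171,650.

Inspection: $91,100 | Packaging: $184,200 | Receiving: $102,450 | Assembly: $154,650 | Shipping: $171,650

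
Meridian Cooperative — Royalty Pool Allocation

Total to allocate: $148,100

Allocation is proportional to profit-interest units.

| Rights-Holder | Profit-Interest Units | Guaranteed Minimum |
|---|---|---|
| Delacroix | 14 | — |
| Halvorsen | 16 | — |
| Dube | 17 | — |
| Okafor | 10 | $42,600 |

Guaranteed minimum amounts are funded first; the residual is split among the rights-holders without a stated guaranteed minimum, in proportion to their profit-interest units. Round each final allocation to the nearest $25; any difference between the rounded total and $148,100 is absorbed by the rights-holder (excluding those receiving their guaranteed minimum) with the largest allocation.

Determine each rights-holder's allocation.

Delacroix: $31,425 | Halvorsen: $35,925 | Dube: $38,150 | Okafor: $42,600

Guaranteed amounts: Okafor $42,600. Balance $105,500.
Balance split over remaining profit-interest units 47: Delacroix 31,425.53 → $31,425; Halvorsen 35,914.89 → $35,925; Dube 38,159.57 → $38,150.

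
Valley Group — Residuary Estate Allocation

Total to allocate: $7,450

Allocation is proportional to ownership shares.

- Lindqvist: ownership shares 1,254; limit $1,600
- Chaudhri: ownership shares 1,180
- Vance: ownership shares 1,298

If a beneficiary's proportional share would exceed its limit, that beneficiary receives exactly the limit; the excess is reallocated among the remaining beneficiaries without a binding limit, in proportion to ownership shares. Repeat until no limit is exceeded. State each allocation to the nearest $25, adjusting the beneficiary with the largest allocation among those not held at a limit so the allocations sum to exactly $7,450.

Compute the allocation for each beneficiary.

Combined ownership shares = 3,732.
Unconstrained shares: Lindqvist 2,503.30; Chaudhri 2,355.57; Vance 2,591.13.
Held at cap: Lindqvist ($1,600); balance $5,850 reallocated over remaining ownership shares 2,478.
Shares after redistribution: Chaudhri 2,785.71 → $2,775; Vance 3,064.29 → $3,075.

Lindqvist: $1,600; Chaudhri: $2,775; Vance: $3,075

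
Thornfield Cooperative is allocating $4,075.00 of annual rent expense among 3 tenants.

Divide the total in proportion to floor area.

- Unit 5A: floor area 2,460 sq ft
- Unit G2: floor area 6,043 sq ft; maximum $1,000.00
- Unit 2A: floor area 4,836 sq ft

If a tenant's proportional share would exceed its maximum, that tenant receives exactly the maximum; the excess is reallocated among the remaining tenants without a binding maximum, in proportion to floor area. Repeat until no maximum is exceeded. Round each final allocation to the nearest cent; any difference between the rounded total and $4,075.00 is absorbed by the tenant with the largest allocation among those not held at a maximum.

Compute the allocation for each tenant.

Sum of floor area: 13,339.
Proportional shares (ignoring caps): Unit 5A 751.5181; Unit G2 1,846.1073; Unit 2A 1,477.3746.
Cap binds for Unit G2 ($1,000.00); residual $3,075.00 reallocated over remaining floor area 7,296.
Redistributed shares: Unit 5A 1,036.8010 → $1,036.80; Unit 2A 2,038.1990 → $2,038.20.

Unit 5A: $1,036.80; Unit G2: $1,000.00; Unit 2A: $2,038.20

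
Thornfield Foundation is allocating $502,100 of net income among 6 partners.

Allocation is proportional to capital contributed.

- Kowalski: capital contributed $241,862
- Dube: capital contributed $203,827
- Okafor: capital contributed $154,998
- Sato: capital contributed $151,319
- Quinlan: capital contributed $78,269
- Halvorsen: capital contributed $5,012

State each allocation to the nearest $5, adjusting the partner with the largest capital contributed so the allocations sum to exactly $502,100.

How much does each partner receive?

Kowalski: $145,380; Dube: $122,525; Okafor: $93,170; Sato: $90,960; Quinlan: $47,050; Halvorsen: $3,015

Total capital contributed = 835,287.
Unrounded shares: Kowalski 241,862/835,287 × $502,100 = 145,385.85; Dube 203,827/835,287 × $502,100 = 122,522.60; Okafor 154,998/835,287 × $502,100 = 93,170.96; Sato 151,319/835,287 × $502,100 = 90,959.48; Quinlan 78,269/835,287 × $502,100 = 47,048.34; Halvorsen 5,012/835,287 × $502,100 = 3,012.77.
Rounded to nearest $5: Kowalski $145,385; Dube $122,525; Okafor $93,170; Sato $90,960; Quinlan $47,050; Halvorsen $3,015. Sum = $502,105.
Difference $502,100 − $502,105 = −$5 applied to largest capital contributed (Kowalski): Kowalski becomes $145,380.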